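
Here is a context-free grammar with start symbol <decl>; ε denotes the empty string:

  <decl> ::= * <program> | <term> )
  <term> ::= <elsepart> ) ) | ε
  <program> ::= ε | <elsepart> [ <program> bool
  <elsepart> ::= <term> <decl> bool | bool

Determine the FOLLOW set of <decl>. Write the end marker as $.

{ $, bool }

<decl> is the start symbol, so $ ∈ FOLLOW(<decl>).
In <elsepart> ::= <term> <decl> bool: add FIRST(bool) = { bool }.
Union: FOLLOW(<decl>) = { $, bool }.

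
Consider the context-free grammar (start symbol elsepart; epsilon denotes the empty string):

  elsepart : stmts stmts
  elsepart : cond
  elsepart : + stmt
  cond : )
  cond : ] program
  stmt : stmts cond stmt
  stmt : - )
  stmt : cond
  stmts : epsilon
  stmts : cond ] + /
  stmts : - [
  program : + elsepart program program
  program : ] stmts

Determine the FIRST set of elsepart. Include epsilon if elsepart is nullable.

From elsepart : stmts stmts: stmts, stmts nullable, take FIRST(stmts) ∪ FIRST(stmts) = { ), -, ] }; also epsilon since the whole RHS is nullable.
From elsepart : cond: add FIRST(cond) = { ), ] }.
elsepart : + stmt contributes {+}.
Union: FIRST(elsepart) = { ), +, -, ], epsilon }.

{ ), +, -, ], epsilon }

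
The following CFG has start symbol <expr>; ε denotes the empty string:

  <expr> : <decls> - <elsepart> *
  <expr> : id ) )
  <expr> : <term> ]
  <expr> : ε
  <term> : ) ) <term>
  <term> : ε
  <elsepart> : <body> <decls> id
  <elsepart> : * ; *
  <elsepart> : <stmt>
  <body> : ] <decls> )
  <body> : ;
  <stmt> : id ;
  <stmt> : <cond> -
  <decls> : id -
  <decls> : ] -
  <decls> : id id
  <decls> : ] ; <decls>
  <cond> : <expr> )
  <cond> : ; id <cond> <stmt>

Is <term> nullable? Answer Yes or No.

Yes

<term> has an ε-production, so <term> ⇒ ε.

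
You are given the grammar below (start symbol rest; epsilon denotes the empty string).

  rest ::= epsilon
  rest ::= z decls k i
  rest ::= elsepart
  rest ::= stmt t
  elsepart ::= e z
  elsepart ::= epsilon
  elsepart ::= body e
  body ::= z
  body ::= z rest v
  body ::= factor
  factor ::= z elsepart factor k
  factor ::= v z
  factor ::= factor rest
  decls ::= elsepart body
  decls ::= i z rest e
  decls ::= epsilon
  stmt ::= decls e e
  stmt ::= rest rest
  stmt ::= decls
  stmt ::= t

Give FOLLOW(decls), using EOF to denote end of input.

In rest ::= z decls k i: add FIRST(k i) = { k }.
In stmt ::= decls e e: add FIRST(e e) = { e }.
In stmt ::= decls: decls is at the end, add FOLLOW(stmt) = { t }.
Union: FOLLOW(decls) = { e, k, t }.

{ e, k, t }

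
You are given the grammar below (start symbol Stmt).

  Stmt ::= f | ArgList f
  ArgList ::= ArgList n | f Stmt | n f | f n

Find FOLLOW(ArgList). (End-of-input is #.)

In Stmt ::= ArgList f: add FIRST(f) = { f }.
In ArgList ::= ArgList n: add FIRST(n) = { n }.
Union: FOLLOW(ArgList) = { f, n }.

{ f, n }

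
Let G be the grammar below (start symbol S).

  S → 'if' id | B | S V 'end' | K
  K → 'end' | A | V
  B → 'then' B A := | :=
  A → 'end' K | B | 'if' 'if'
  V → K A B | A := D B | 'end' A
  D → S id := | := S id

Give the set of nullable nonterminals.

{ } (none)

No nonterminal has an empty production or an RHS whose symbols are all nullable.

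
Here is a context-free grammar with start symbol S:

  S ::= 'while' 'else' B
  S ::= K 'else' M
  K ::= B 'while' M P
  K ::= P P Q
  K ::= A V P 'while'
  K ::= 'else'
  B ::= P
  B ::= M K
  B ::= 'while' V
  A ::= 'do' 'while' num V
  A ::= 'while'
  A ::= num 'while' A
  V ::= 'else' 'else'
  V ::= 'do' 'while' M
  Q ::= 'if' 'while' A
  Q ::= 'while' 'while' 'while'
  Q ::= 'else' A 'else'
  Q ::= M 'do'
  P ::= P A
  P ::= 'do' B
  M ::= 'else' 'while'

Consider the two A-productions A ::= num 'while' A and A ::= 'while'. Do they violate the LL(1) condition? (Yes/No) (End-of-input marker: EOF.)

No

FIRST(num 'while' A) = { num } and FIRST('while') = { 'while' }.
The FIRST sets are disjoint and neither alternative is nullable — no conflict.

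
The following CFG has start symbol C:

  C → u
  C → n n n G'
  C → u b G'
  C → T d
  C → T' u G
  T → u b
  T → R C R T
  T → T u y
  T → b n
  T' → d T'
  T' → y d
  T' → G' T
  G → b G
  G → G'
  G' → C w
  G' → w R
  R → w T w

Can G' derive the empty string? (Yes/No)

No

No nonterminal in this grammar is nullable.
No production of G' has an RHS whose symbols are all nullable, so G' is not nullable.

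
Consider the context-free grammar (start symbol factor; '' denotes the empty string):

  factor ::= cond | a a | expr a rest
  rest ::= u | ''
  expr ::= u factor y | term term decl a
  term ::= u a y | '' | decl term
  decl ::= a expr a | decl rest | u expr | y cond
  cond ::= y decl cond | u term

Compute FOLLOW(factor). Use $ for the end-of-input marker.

{ $, y }

factor is the start symbol, so $ ∈ FOLLOW(factor).
In expr ::= u factor y: add FIRST(y) = { y }.
Union: FOLLOW(factor) = { $, y }.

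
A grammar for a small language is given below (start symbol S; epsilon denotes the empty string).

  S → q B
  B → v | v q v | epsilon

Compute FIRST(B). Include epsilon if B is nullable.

B → v contributes {v}.
B → v q v contributes {v}.
B → epsilon contributes epsilon.
Union: FIRST(B) = { v, epsilon }.

{ v, epsilon }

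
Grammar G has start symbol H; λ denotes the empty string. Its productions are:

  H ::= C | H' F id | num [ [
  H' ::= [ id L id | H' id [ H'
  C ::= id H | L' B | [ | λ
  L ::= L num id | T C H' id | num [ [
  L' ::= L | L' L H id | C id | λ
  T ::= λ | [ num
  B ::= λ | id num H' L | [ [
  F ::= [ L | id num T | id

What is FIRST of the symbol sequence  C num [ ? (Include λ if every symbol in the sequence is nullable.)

Add FIRST(C)\{λ} = { [, id, num }; C is nullable, continue.
num is a terminal; add {num} and stop.

{ [, id, num }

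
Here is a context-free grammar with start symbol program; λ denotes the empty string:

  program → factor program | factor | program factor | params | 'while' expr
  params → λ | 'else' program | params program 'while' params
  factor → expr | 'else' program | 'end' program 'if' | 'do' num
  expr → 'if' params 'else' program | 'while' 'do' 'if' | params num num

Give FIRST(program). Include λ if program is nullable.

{ 'do', 'else', 'end', 'if', 'while', num, λ }

From program → factor program: add FIRST(factor) = { 'do', 'else', 'end', 'if', 'while', num }.
From program → factor: add FIRST(factor) = { 'do', 'else', 'end', 'if', 'while', num }.
From program → program factor: program nullable, take FIRST(program) ∪ FIRST(factor) = { 'do', 'else', 'end', 'if', 'while', num }.
From program → params: add FIRST(params) = { 'do', 'else', 'end', 'if', 'while', num, λ } (including λ since params is nullable).
program → 'while' expr contributes {'while'}.
Union: FIRST(program) = { 'do', 'else', 'end', 'if', 'while', num, λ }.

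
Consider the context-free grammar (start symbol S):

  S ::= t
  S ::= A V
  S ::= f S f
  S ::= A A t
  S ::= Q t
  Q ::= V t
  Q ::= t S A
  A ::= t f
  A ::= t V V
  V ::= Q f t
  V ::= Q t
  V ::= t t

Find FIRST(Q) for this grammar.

From Q ::= V t: add FIRST(V) = { t }.
Q ::= t S A contributes {t}.
Union: FIRST(Q) = { t }.

{ t }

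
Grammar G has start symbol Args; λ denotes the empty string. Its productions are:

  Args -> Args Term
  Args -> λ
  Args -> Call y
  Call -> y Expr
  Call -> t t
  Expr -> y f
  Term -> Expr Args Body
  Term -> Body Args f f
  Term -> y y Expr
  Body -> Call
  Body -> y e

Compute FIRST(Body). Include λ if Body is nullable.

From Body -> Call: add FIRST(Call) = { t, y }.
Body -> y e contributes {y}.
Union: FIRST(Body) = { t, y }.

{ t, y }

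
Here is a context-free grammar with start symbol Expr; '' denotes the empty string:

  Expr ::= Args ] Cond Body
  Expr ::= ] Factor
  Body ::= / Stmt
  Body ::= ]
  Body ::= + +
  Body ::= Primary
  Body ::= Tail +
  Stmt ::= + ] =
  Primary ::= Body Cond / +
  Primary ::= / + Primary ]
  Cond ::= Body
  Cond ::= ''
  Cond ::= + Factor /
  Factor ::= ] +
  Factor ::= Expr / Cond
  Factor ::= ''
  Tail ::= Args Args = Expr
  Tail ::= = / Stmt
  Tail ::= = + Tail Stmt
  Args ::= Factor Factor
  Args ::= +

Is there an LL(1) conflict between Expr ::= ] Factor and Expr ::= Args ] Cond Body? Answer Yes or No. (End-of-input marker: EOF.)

FIRST(] Factor) = { ] } and FIRST(Args ] Cond Body) = { +, ] }.
Both contain ], so the two alternatives are not disjoint — LL(1) conflict.

Yes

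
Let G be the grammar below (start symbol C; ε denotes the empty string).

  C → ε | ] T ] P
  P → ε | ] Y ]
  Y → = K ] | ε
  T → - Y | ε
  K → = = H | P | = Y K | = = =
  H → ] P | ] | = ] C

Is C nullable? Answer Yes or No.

C has an ε-production, so C ⇒ ε.

Yes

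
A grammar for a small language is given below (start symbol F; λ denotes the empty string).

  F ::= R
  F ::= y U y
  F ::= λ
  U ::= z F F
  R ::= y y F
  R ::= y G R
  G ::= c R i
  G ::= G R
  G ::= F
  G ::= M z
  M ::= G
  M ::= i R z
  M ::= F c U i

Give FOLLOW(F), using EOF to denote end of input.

{ EOF, c, i, y, z }

F is the start symbol, so EOF ∈ FOLLOW(F).
In U ::= z F F: add FIRST(F)\{λ} = { y }.
  Since F is nullable, also add FOLLOW(U) = { i, y }.
In U ::= z F F: F is at the end, add FOLLOW(U) = { i, y }.
In R ::= y y F: F is at the end, add FOLLOW(R) = { EOF, c, i, y, z }.
In G ::= F: F is at the end, add FOLLOW(G) = { y, z }.
In M ::= F c U i: add FIRST(c U i) = { c }.
Union: FOLLOW(F) = { EOF, c, i, y, z }.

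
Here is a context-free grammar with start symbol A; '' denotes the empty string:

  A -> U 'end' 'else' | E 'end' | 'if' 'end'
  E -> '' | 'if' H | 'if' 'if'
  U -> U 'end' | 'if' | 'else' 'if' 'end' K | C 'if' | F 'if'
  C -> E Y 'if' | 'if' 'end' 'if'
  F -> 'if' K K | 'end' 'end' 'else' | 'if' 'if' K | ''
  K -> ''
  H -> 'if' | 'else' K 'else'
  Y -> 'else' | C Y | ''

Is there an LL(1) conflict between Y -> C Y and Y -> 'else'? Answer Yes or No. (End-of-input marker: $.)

Yes

FIRST(C Y) = { 'else', 'if' } and FIRST('else') = { 'else' }.
Both contain 'else', so the two alternatives are not disjoint — LL(1) conflict.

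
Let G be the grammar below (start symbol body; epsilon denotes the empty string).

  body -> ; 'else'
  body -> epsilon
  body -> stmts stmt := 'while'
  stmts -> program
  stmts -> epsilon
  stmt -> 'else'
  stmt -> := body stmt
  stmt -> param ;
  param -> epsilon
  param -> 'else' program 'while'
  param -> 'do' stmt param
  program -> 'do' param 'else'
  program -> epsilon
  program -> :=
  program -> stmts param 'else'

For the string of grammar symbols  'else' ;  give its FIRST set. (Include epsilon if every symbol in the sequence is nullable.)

{ 'else' }

'else' is a terminal; add {'else'} and stop.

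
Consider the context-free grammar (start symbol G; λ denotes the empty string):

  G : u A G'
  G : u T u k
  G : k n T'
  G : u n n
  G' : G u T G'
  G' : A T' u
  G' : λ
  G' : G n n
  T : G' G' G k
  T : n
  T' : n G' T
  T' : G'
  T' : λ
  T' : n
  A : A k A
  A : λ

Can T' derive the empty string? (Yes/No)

T' has an λ-production, so T' ⇒ λ.

Yes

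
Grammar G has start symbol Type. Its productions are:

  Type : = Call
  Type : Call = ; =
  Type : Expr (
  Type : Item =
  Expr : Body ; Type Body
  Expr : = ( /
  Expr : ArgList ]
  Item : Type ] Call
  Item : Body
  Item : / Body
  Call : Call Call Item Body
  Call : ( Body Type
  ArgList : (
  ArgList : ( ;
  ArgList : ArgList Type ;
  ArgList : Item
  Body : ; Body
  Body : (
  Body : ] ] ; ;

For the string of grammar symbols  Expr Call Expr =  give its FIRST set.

{ (, /, ;, =, ] }

Add FIRST(Expr) = { (, /, ;, =, ] }; Expr is not nullable, stop.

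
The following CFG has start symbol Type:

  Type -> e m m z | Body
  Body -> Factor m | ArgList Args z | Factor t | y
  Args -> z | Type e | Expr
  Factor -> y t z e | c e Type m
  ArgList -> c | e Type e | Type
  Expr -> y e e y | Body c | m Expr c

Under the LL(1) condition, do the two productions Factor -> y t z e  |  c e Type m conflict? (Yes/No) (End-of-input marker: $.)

FIRST(y t z e) = { y } and FIRST(c e Type m) = { c }.
The FIRST sets are disjoint and neither alternative is nullable — no conflict.

No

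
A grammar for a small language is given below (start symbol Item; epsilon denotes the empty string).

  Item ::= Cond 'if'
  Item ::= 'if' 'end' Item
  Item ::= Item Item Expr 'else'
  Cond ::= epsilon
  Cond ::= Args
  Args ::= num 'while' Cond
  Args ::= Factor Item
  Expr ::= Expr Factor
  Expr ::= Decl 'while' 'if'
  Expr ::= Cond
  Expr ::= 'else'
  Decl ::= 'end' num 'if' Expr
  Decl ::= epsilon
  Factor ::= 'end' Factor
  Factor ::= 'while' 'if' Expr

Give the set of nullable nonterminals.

{ Cond, Decl, Expr }

Directly nullable (have an epsilon-production): Cond, Decl.
Expr ::= Cond with every symbol nullable, so Expr is nullable.
No other nonterminal has a production whose RHS symbols are all nullable.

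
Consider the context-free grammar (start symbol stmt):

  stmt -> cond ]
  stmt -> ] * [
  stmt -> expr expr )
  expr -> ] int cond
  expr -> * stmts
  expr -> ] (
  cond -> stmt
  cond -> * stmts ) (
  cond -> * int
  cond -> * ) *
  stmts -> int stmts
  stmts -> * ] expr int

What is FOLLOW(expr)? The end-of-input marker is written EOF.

{ ), *, ], int }

In stmt -> expr expr ): add FIRST(expr )) = { *, ] }.
In stmt -> expr expr ): add FIRST()) = { ) }.
In stmts -> * ] expr int: add FIRST(int) = { int }.
Union: FOLLOW(expr) = { ), *, ], int }.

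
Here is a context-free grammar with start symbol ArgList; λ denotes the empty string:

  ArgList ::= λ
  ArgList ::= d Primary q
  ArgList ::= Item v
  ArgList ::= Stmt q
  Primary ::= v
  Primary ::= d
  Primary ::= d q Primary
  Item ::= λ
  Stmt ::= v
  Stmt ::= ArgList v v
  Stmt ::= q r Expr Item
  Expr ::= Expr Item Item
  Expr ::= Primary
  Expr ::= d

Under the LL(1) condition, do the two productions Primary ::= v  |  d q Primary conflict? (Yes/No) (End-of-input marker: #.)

FIRST(v) = { v } and FIRST(d q Primary) = { d }.
The FIRST sets are disjoint and neither alternative is nullable — no conflict.

No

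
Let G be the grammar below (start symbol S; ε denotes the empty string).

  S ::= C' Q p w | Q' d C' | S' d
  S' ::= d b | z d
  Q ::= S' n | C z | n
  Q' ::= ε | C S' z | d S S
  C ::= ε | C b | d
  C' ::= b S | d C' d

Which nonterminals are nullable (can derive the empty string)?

Directly nullable (have an ε-production): Q', C.
No other nonterminal has a production whose RHS symbols are all nullable.

{ C, Q' }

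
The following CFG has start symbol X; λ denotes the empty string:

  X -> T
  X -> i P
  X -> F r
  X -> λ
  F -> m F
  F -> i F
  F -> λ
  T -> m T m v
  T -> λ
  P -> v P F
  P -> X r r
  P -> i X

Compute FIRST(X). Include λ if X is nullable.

From X -> T: add FIRST(T) = { m, λ } (including λ since T is nullable).
X -> i P contributes {i}.
From X -> F r: F nullable, take FIRST(F) ∪ {r} = { i, m, r }.
X -> λ contributes λ.
Union: FIRST(X) = { i, m, r, λ }.

{ i, m, r, λ }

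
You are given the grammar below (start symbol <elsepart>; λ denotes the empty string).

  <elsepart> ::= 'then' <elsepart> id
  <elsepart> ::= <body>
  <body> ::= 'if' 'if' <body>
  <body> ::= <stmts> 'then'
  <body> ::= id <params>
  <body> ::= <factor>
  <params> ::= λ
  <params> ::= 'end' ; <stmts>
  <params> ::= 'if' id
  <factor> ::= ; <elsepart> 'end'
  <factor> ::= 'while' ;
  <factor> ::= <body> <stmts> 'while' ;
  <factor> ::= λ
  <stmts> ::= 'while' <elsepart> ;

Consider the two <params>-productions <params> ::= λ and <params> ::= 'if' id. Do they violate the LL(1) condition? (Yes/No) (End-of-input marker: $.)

No

FIRST(λ) = { λ } and FIRST('if' id) = { 'if' }.
The first is nullable but FOLLOW(<params>) = { $, 'end', 'while', ;, id } is disjoint from FIRST of the second.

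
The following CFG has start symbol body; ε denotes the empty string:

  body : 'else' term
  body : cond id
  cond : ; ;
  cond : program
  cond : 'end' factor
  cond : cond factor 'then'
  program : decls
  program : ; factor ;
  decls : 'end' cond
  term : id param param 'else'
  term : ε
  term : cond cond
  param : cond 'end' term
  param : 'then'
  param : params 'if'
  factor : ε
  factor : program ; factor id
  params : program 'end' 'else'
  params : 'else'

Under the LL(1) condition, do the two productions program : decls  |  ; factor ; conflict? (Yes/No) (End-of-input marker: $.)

FIRST(decls) = { 'end' } and FIRST(; factor ;) = { ; }.
The FIRST sets are disjoint and neither alternative is nullable — no conflict.

No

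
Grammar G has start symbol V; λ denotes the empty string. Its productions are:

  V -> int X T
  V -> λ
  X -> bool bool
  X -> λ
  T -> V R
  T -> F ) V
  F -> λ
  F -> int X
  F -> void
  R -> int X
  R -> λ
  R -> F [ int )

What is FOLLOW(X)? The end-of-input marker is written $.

{ $, ), [, int, void }

In V -> int X T: add FIRST(T)\{λ} = { ), [, int, void }.
  Since T is nullable, also add FOLLOW(V) = { $, [, int, void }.
In F -> int X: X is at the end, add FOLLOW(F) = { ), [ }.
In R -> int X: X is at the end, add FOLLOW(R) = { $, [, int, void }.
Union: FOLLOW(X) = { $, ), [, int, void }.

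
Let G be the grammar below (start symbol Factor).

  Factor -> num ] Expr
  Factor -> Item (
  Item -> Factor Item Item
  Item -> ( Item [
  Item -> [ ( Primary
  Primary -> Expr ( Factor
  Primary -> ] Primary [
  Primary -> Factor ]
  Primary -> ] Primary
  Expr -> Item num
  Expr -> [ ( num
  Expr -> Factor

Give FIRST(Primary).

From Primary -> Expr ( Factor: add FIRST(Expr) = { (, [, num }.
Primary -> ] Primary [ contributes {]}.
From Primary -> Factor ]: add FIRST(Factor) = { (, [, num }.
Primary -> ] Primary contributes {]}.
Union: FIRST(Primary) = { (, [, ], num }.

{ (, [, ], num }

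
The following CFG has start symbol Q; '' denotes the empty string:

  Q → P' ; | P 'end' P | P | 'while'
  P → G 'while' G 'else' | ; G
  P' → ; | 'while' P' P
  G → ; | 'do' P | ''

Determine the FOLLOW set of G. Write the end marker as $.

{ $, 'do', 'else', 'end', 'while', ; }

In P → G 'while' G 'else': add FIRST('while' G 'else') = { 'while' }.
In P → G 'while' G 'else': add FIRST('else') = { 'else' }.
In P → ; G: G is at the end, add FOLLOW(P) = { $, 'do', 'else', 'end', 'while', ; }.
Union: FOLLOW(G) = { $, 'do', 'else', 'end', 'while', ; }.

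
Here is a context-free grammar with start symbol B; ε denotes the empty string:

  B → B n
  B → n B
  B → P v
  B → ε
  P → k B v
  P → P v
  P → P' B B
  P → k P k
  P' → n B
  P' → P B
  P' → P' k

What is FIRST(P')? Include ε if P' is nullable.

{ k, n }

P' → n B contributes {n}.
From P' → P B: add FIRST(P) = { k, n }.
From P' → P' k: add FIRST(P') = { k, n }.
Union: FIRST(P') = { k, n }.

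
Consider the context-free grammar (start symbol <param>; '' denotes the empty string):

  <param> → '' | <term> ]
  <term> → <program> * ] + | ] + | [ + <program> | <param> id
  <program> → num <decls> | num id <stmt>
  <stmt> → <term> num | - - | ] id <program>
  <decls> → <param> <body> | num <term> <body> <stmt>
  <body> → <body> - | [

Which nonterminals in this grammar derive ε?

Directly nullable (have an ''-production): <param>.
No other nonterminal has a production whose RHS symbols are all nullable.

{ <param> }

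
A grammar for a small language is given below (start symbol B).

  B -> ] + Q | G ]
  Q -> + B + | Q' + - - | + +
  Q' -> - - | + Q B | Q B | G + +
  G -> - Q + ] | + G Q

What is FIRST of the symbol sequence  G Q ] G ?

{ +, - }

Add FIRST(G) = { +, - }; G is not nullable, stop.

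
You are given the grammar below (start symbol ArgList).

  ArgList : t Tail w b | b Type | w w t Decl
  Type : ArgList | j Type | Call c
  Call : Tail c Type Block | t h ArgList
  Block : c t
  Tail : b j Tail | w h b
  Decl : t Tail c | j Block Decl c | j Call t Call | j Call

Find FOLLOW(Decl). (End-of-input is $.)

{ $, c, t }

In ArgList : w w t Decl: Decl is at the end, add FOLLOW(ArgList) = { $, c, t }.
In Decl : j Block Decl c: add FIRST(c) = { c }.
Union: FOLLOW(Decl) = { $, c, t }.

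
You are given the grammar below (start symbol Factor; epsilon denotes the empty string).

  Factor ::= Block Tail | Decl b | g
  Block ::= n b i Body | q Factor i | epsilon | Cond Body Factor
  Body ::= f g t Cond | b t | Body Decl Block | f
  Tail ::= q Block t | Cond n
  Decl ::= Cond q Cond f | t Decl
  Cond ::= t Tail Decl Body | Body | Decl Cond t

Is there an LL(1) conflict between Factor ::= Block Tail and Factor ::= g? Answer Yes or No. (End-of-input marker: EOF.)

No

FIRST(Block Tail) = { b, f, n, q, t } and FIRST(g) = { g }.
The FIRST sets are disjoint and neither alternative is nullable — no conflict.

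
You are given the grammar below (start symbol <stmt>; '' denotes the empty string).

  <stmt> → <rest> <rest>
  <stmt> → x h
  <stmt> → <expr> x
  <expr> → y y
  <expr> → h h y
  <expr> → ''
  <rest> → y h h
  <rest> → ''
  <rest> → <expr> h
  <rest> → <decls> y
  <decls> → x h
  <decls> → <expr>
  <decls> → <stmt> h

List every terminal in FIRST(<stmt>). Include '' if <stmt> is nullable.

From <stmt> → <rest> <rest>: <rest>, <rest> nullable, take FIRST(<rest>) ∪ FIRST(<rest>) = { h, x, y }; also '' since the whole RHS is nullable.
<stmt> → x h contributes {x}.
From <stmt> → <expr> x: <expr> nullable, take FIRST(<expr>) ∪ {x} = { h, x, y }.
Union: FIRST(<stmt>) = { h, x, y, '' }.

{ h, x, y, '' }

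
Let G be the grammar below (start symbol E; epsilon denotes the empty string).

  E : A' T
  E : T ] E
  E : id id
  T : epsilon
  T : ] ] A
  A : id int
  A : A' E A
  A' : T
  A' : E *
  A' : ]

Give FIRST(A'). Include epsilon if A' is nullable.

{ *, ], id, epsilon }

From A' : T: add FIRST(T) = { ], epsilon } (including epsilon since T is nullable).
From A' : E *: E nullable, take FIRST(E) ∪ {*} = { *, ], id }.
A' : ] contributes {]}.
Union: FIRST(A') = { *, ], id, epsilon }.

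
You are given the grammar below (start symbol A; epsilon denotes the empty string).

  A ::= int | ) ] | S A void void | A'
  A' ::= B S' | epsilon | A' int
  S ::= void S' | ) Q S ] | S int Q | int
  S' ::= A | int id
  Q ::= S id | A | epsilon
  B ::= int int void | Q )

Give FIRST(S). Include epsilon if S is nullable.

{ ), int, void }

S ::= void S' contributes {void}.
S ::= ) Q S ] contributes {)}.
From S ::= S int Q: add FIRST(S) = { ), int, void }.
S ::= int contributes {int}.
Union: FIRST(S) = { ), int, void }.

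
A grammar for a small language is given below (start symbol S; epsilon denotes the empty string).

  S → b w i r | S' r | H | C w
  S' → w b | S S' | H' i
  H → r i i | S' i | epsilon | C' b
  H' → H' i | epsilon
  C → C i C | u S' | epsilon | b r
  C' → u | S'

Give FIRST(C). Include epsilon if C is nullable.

From C → C i C: C nullable, take FIRST(C) ∪ {i} = { b, i, u }.
C → u S' contributes {u}.
C → epsilon contributes epsilon.
C → b r contributes {b}.
Union: FIRST(C) = { b, i, u, epsilon }.

{ b, i, u, epsilon }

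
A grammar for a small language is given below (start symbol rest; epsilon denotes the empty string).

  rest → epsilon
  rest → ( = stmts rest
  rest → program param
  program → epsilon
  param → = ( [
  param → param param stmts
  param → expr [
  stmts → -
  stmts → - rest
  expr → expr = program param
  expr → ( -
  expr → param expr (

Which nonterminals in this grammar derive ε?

{ program, rest }

Directly nullable (have an epsilon-production): rest, program.
No other nonterminal has a production whose RHS symbols are all nullable.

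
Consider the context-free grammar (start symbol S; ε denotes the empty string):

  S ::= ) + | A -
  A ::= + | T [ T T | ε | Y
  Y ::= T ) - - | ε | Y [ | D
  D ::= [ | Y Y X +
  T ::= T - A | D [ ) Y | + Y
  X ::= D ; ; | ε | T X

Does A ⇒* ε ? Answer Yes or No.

Yes

A has an ε-production, so A ⇒ ε.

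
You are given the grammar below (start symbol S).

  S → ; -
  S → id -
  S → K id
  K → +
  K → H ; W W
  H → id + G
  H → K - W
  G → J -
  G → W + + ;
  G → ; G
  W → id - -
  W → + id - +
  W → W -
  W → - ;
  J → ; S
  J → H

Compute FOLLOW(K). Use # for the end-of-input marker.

In S → K id: add FIRST(id) = { id }.
In H → K - W: add FIRST(- W) = { - }.
Union: FOLLOW(K) = { -, id }.

{ -, id }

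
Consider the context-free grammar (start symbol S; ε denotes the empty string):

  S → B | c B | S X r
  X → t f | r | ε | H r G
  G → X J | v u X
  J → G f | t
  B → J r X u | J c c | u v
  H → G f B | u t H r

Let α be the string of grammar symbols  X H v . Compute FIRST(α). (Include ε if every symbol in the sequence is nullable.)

{ r, t, u, v }

Add FIRST(X)\{ε} = { r, t, u, v }; X is nullable, continue.
Add FIRST(H) = { r, t, u, v }; H is not nullable, stop.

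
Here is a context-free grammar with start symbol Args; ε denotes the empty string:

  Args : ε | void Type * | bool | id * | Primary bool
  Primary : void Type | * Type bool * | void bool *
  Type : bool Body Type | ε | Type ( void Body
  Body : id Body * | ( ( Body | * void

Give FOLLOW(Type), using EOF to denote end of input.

In Args : void Type *: add FIRST(*) = { * }.
In Primary : void Type: Type is at the end, add FOLLOW(Primary) = { bool }.
In Primary : * Type bool *: add FIRST(bool *) = { bool }.
In Type : bool Body Type: Type is at the end, add FOLLOW(Type) = { (, *, bool }.
In Type : Type ( void Body: add FIRST(( void Body) = { ( }.
Union: FOLLOW(Type) = { (, *, bool }.

{ (, *, bool }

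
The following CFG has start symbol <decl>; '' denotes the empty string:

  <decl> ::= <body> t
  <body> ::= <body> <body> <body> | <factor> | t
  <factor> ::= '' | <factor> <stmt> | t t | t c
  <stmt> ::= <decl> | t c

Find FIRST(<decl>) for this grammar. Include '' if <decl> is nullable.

{ t }

From <decl> ::= <body> t: <body> nullable, take FIRST(<body>) ∪ {t} = { t }.
Union: FIRST(<decl>) = { t }.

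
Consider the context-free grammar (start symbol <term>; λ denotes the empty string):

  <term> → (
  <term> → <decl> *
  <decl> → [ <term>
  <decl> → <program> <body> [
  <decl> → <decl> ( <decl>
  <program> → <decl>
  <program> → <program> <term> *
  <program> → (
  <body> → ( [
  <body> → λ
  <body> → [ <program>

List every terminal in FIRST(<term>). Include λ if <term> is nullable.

<term> → ( contributes {(}.
From <term> → <decl> *: add FIRST(<decl>) = { (, [ }.
Union: FIRST(<term>) = { (, [ }.

{ (, [ }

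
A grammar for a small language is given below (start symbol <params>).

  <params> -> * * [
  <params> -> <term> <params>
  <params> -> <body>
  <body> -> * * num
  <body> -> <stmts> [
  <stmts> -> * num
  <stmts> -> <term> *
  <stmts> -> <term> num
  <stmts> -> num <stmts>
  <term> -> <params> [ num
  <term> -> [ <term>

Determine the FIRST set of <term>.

From <term> -> <params> [ num: add FIRST(<params>) = { *, [, num }.
<term> -> [ <term> contributes {[}.
Union: FIRST(<term>) = { *, [, num }.

{ *, [, num }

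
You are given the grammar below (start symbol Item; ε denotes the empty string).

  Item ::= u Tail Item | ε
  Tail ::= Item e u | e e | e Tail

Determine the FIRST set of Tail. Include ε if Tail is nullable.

From Tail ::= Item e u: Item nullable, take FIRST(Item) ∪ {e} = { e, u }.
Tail ::= e e contributes {e}.
Tail ::= e Tail contributes {e}.
Union: FIRST(Tail) = { e, u }.

{ e, u }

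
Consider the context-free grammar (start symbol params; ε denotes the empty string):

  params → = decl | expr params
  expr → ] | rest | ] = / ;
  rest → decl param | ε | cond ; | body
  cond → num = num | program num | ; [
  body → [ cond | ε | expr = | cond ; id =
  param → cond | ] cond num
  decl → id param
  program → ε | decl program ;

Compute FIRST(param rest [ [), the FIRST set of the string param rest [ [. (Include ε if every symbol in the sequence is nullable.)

{ ;, ], id, num }

Add FIRST(param) = { ;, ], id, num }; param is not nullable, stop.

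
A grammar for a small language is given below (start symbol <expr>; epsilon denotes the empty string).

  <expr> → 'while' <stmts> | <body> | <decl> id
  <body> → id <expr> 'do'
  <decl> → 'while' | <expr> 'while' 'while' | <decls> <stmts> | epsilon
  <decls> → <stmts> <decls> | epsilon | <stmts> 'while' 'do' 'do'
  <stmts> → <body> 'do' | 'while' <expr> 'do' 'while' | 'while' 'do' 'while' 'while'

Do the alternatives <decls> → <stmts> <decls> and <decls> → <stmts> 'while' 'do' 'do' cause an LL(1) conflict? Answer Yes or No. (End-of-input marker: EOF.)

FIRST(<stmts> <decls>) = { 'while', id } and FIRST(<stmts> 'while' 'do' 'do') = { 'while', id }.
Both contain 'while', so the two alternatives are not disjoint — LL(1) conflict.

Yes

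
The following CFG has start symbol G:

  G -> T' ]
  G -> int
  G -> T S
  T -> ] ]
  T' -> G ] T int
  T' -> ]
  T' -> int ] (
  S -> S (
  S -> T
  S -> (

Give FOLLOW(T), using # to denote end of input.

In G -> T S: add FIRST(S) = { (, ] }.
In T' -> G ] T int: add FIRST(int) = { int }.
In S -> T: T is at the end, add FOLLOW(S) = { #, (, ] }.
Union: FOLLOW(T) = { #, (, ], int }.

{ #, (, ], int }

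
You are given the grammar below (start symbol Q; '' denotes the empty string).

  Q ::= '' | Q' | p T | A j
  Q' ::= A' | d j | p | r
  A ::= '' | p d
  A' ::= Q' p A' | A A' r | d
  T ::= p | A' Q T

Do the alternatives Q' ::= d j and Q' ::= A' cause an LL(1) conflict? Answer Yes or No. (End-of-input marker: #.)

FIRST(d j) = { d } and FIRST(A') = { d, p, r }.
Both contain d, so the two alternatives are not disjoint — LL(1) conflict.

Yes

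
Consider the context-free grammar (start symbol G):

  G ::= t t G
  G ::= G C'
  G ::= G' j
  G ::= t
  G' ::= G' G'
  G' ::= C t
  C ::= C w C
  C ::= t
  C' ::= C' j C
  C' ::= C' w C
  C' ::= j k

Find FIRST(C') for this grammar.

{ j }

From C' ::= C' j C: add FIRST(C') = { j }.
From C' ::= C' w C: add FIRST(C') = { j }.
C' ::= j k contributes {j}.
Union: FIRST(C') = { j }.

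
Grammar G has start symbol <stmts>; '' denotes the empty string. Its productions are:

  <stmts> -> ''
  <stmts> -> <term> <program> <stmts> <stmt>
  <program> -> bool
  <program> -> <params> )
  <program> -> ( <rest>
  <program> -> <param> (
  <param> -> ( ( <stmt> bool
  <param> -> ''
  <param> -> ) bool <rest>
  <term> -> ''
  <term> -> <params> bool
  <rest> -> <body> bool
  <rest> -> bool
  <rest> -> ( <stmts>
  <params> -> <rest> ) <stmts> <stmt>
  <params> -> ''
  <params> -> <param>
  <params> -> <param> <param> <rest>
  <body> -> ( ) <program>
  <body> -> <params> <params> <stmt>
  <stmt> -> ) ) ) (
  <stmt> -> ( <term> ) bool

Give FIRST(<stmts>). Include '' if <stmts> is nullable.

<stmts> -> '' contributes ''.
From <stmts> -> <term> <program> <stmts> <stmt>: <term> nullable, take FIRST(<term>) ∪ FIRST(<program>) = { (, ), bool }.
Union: FIRST(<stmts>) = { (, ), bool, '' }.

{ (, ), bool, '' }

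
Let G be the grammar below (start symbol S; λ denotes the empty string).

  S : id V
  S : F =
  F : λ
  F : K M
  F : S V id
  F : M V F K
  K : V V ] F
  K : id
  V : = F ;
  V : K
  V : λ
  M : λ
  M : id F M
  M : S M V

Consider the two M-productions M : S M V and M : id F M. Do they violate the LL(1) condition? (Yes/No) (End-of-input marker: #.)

Yes

FIRST(S M V) = { =, ], id } and FIRST(id F M) = { id }.
Both contain id, so the two alternatives are not disjoint — LL(1) conflict.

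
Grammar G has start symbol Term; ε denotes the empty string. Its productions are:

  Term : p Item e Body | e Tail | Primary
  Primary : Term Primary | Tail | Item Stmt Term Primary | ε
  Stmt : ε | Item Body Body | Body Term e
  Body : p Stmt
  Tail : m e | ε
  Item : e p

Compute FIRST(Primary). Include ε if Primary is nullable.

From Primary : Term Primary: Term, Primary nullable, take FIRST(Term) ∪ FIRST(Primary) = { e, m, p }; also ε since the whole RHS is nullable.
From Primary : Tail: add FIRST(Tail) = { m, ε } (including ε since Tail is nullable).
From Primary : Item Stmt Term Primary: add FIRST(Item) = { e }.
Primary : ε contributes ε.
Union: FIRST(Primary) = { e, m, p, ε }.

{ e, m, p, ε }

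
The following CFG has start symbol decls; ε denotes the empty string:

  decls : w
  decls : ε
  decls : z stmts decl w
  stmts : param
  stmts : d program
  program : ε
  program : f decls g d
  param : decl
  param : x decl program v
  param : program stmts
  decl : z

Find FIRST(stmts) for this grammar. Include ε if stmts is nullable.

{ d, f, x, z }

From stmts : param: add FIRST(param) = { d, f, x, z }.
stmts : d program contributes {d}.
Union: FIRST(stmts) = { d, f, x, z }.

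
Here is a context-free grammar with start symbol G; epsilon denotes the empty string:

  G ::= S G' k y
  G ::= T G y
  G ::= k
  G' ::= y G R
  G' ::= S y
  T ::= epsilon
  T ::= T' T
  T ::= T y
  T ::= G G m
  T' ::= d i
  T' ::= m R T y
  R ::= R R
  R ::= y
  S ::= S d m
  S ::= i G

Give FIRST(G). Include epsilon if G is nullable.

From G ::= S G' k y: add FIRST(S) = { i }.
From G ::= T G y: T nullable, take FIRST(T) ∪ FIRST(G) = { d, i, k, m, y }.
G ::= k contributes {k}.
Union: FIRST(G) = { d, i, k, m, y }.

{ d, i, k, m, y }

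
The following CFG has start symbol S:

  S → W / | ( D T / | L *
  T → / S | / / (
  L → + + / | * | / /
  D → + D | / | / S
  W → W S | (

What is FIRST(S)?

From S → W /: add FIRST(W) = { ( }.
S → ( D T / contributes {(}.
From S → L *: add FIRST(L) = { *, +, / }.
Union: FIRST(S) = { (, *, +, / }.

{ (, *, +, / }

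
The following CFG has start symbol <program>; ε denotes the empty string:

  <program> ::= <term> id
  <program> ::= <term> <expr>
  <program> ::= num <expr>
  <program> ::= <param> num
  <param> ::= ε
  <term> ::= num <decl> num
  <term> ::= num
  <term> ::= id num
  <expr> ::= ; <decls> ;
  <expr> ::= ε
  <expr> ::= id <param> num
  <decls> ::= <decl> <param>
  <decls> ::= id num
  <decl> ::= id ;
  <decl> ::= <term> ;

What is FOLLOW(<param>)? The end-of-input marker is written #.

In <program> ::= <param> num: add FIRST(num) = { num }.
In <expr> ::= id <param> num: add FIRST(num) = { num }.
In <decls> ::= <decl> <param>: <param> is at the end, add FOLLOW(<decls>) = { ; }.
Union: FOLLOW(<param>) = { ;, num }.

{ ;, num }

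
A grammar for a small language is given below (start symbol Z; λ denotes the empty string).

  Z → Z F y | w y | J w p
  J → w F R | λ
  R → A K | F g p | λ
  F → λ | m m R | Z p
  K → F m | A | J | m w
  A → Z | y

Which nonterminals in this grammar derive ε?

Directly nullable (have an λ-production): J, R, F.
K → J with every symbol nullable, so K is nullable.
No other nonterminal has a production whose RHS symbols are all nullable.

{ F, J, K, R }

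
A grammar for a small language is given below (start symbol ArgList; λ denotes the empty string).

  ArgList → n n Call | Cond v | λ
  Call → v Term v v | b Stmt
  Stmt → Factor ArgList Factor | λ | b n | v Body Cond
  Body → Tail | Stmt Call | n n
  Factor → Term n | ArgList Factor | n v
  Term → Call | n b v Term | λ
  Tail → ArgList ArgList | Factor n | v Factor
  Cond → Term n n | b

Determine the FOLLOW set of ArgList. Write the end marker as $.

{ $, b, n, v }

ArgList is the start symbol, so $ ∈ FOLLOW(ArgList).
In Stmt → Factor ArgList Factor: add FIRST(Factor) = { b, n, v }.
In Factor → ArgList Factor: add FIRST(Factor) = { b, n, v }.
In Tail → ArgList ArgList: add FIRST(ArgList)\{λ} = { b, n, v }.
  Since ArgList is nullable, also add FOLLOW(Tail) = { b, n, v }.
In Tail → ArgList ArgList: ArgList is at the end, add FOLLOW(Tail) = { b, n, v }.
Union: FOLLOW(ArgList) = { $, b, n, v }.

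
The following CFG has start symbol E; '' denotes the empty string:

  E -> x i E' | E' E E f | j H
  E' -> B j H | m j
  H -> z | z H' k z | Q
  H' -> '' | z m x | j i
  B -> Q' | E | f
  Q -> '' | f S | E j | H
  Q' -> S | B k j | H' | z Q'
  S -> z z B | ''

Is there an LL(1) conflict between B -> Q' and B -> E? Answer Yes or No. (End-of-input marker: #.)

FIRST(Q') = { f, j, k, m, x, z, '' } and FIRST(E) = { f, j, k, m, x, z }.
Both contain f, so the two alternatives are not disjoint — LL(1) conflict.

Yes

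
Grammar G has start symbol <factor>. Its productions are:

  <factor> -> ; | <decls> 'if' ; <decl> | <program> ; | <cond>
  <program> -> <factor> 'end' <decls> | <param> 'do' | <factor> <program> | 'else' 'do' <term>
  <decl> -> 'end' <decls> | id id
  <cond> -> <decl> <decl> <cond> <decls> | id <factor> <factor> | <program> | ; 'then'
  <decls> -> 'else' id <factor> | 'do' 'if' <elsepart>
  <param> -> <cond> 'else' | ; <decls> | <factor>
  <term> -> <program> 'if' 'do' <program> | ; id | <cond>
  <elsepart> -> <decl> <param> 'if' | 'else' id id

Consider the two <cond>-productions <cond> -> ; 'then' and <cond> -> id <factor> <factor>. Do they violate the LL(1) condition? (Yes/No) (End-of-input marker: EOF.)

FIRST(; 'then') = { ; } and FIRST(id <factor> <factor>) = { id }.
The FIRST sets are disjoint and neither alternative is nullable — no conflict.

No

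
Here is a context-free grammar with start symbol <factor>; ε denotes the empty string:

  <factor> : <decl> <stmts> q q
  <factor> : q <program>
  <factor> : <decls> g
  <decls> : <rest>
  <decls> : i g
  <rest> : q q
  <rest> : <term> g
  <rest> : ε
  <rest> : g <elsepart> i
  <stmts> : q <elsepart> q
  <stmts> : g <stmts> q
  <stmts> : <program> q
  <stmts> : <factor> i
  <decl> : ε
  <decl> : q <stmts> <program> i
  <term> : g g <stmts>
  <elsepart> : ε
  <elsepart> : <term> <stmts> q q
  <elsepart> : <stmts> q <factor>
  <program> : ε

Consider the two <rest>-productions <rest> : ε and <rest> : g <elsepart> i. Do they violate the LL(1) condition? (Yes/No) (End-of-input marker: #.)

FIRST(ε) = { ε } and FIRST(g <elsepart> i) = { g }.
The first alternative is nullable and FOLLOW(<rest>) = { g } shares g with FIRST of the second — conflict.

Yes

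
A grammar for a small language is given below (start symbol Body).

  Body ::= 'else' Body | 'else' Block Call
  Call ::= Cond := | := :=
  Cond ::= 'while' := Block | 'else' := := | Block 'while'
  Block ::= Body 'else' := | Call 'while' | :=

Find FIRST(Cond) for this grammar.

{ 'else', 'while', := }

Cond ::= 'while' := Block contributes {'while'}.
Cond ::= 'else' := := contributes {'else'}.
From Cond ::= Block 'while': add FIRST(Block) = { 'else', 'while', := }.
Union: FIRST(Cond) = { 'else', 'while', := }.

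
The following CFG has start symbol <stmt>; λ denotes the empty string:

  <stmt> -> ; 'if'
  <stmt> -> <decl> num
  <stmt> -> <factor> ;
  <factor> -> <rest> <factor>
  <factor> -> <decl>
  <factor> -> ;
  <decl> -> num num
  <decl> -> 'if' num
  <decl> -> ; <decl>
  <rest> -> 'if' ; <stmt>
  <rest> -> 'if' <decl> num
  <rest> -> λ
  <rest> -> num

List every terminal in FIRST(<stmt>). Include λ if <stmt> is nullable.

{ 'if', ;, num }

<stmt> -> ; 'if' contributes {;}.
From <stmt> -> <decl> num: add FIRST(<decl>) = { 'if', ;, num }.
From <stmt> -> <factor> ;: add FIRST(<factor>) = { 'if', ;, num }.
Union: FIRST(<stmt>) = { 'if', ;, num }.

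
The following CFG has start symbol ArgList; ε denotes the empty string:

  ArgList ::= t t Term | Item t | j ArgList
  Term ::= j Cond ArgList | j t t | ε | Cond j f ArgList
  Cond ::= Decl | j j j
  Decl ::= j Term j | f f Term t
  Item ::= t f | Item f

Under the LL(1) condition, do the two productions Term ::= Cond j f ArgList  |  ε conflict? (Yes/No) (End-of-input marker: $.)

FIRST(Cond j f ArgList) = { f, j } and FIRST(ε) = { ε }.
The second alternative is nullable and FOLLOW(Term) = { $, j, t } shares j with FIRST of the first — conflict.

Yes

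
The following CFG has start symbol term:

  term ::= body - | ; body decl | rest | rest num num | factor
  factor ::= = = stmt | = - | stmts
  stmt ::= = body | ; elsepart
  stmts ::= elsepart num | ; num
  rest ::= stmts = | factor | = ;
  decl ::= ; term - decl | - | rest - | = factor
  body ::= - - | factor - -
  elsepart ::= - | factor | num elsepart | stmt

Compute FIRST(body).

body ::= - - contributes {-}.
From body ::= factor - -: add FIRST(factor) = { -, ;, =, num }.
Union: FIRST(body) = { -, ;, =, num }.

{ -, ;, =, num }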